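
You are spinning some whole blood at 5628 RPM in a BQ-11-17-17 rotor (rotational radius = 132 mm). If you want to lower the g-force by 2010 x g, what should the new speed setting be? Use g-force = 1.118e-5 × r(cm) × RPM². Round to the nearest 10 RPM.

4250 RPM

r = 132 mm = 13.2 cm
Current RCF = 1.118 × 10⁻⁵ × 13.2 × (5628)² = 1.118 × 10⁻⁵ × 13.2 × 31,674,384 ≈ 4,674.4 × g
Target RCF = 4,674.4 − 2,010 = 2,664.4 × g
N² = 2,664.4 / (14.7576 × 10⁻⁵) = 18,054,426
N ≈ √18,054,426 ≈ 4,249.1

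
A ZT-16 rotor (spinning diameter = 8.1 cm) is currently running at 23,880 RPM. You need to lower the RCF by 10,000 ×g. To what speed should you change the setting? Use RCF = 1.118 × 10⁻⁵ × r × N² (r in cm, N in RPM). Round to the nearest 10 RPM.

r = 8.1 / 2 = 4.05 cm
Current RCF = 1.118 × 10⁻⁵ × 4.05 × (23880)² = 1.118 × 10⁻⁵ × 4.05 × 570,254,400 ≈ 25,820.5 × g
Target RCF = 25,820.5 − 10,000 = 15,820.5 × g
N² = 15,820.5 / (4.5279 × 10⁻⁵) = 349,400,384
N ≈ √349,400,384 ≈ 18,692.3

N₂ ≈ 18690 RPM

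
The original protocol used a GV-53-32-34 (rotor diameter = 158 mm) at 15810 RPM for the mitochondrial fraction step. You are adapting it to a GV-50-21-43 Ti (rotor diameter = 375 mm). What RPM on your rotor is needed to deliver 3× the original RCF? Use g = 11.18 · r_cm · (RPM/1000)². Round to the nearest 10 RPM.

Original rotor: r = 158 mm / 2 = 79 mm = 7.9 cm
RCF_original = 11.18 × 7.9 × (15.81)² = 11.18 × 7.9 × 249.9561 ≈ 22,076.6 × g
Target RCF = 3 × 22,076.6 ≈ 66,229.8 × g
Your rotor: r = 375 mm / 2 = 187.5 mm = 18.75 cm
66,229.8 = 11.18 × 18.75 × (N/1000)²
(N/1000)² = 66,229.8 / 209.625 = 315.9442
N = 1000 × √315.9442 ≈ 17,774.8

≈ 17770 RPM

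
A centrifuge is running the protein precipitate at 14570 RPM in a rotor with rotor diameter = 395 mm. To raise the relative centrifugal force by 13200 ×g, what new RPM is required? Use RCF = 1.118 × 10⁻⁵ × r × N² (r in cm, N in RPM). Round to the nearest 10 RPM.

r = 395 mm / 2 = 197.5 mm = 19.75 cm
Current RCF = 1.118 × 10⁻⁵ × 19.75 × (14570)² = 1.118 × 10⁻⁵ × 19.75 × 212,284,900 ≈ 46,873.6 × g
Target RCF = 46,873.6 + 13,200 = 60,073.6 × g
N² = 60,073.6 / (22.0805 × 10⁻⁵) = 272,066,303
N ≈ √272,066,303 ≈ 16,494.4

16490 RPM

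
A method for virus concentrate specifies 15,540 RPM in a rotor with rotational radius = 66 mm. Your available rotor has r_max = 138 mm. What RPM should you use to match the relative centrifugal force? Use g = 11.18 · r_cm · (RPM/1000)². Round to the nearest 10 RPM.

10750 RPM

Original rotor: r = 66 mm = 6.6 cm
RCF = 11.18 × r × (N/1000)²
RCF_original = 11.18 × 6.6 × (15.54)² = 11.18 × 6.6 × 241.4916 ≈ 17,819.2 × g
Your rotor: r = 138 mm = 13.8 cm
17,819.2 = 11.18 × 13.8 × (N/1000)²
(N/1000)² = 17,819.2 / 154.284 = 115.4961
N = 1000 × √115.4961 ≈ 10,746.9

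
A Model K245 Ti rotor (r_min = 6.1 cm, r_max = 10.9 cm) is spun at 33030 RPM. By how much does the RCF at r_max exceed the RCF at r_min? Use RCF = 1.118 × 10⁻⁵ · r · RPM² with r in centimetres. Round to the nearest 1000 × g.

≈ 59000 x g

ΔRCF = 1.118 × 10⁻⁵ × (r_max − r_min) × N² = 1.118 × 10⁻⁵ × 4.8 × 1,090,980,900 ≈ 58,546.4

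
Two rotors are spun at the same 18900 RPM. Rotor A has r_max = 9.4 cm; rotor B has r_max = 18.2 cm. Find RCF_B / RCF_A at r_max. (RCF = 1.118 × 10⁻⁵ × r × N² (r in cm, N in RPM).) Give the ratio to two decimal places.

1.94

At fixed N, RCF ∝ r, so RCF_B/RCF_A = r_B/r_A = 18.2 / 9.4 = 1.9362.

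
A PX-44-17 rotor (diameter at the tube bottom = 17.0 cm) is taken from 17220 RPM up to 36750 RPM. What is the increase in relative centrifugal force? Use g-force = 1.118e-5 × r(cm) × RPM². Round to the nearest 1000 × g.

r = 17.0 / 2 = 8.5 cm
RCF₁ = 1.118 × 10⁻⁵ × 8.5 × (17220)² = 1.118 × 10⁻⁵ × 8.5 × 296,528,400 ≈ 28,179.1 × g
RCF₂ = 1.118 × 10⁻⁵ × 8.5 × (36750)² = 1.118 × 10⁻⁵ × 8.5 × 1,350,562,500 ≈ 128,344 × g
Increase = 128,344 − 28,179.1 = 100,164.9

100000 × g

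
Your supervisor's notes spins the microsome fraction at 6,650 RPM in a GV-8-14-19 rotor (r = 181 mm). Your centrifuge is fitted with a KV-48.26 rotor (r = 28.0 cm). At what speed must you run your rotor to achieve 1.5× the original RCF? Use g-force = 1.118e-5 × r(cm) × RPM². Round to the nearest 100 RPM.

6500 RPM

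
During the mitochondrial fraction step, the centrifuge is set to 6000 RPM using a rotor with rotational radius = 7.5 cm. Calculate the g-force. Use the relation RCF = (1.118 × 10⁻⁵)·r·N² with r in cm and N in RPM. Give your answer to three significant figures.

≈ 3020 ×g

RCF = 1.118 × 10⁻⁵ × 7.5 × (6000)² = 1.118 × 10⁻⁵ × 7.5 × 36,000,000 ≈ 3,018.6 × g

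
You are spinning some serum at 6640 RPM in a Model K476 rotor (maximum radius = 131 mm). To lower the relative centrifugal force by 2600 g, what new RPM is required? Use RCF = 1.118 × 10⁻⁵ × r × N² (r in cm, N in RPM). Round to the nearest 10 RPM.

N₂ ≈ 5130 RPM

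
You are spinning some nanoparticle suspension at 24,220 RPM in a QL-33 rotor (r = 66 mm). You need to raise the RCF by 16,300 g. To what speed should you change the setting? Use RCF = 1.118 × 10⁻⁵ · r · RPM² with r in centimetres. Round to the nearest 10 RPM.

28420 RPM

r = 66 mm = 6.6 cm
Current RCF = 1.118 × 10⁻⁵ × 6.6 × (24220)² = 1.118 × 10⁻⁵ × 6.6 × 586,608,400 ≈ 43,284.7 × g
Target RCF = 43,284.7 + 16,300 = 59,584.7 × g
N² = 59,584.7 / (7.3788 × 10⁻⁵) = 807,512,062
N ≈ √807,512,062 ≈ 28,416.8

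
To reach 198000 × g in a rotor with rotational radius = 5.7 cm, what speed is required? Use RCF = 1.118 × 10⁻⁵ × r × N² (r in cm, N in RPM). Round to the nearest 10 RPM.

55740 RPM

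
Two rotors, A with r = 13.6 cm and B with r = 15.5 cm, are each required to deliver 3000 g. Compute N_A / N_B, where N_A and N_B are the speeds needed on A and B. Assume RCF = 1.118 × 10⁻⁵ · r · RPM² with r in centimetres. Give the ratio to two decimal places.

1.07

At fixed RCF, N ∝ 1/√r, so N_A/N_B = √(r_B/r_A) = √(15.5/13.6) = √1.139706 = 1.0676.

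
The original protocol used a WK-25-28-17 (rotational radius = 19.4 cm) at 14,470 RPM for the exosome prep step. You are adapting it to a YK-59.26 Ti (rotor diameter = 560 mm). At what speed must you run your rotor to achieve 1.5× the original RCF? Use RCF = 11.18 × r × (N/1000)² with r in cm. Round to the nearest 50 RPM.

RCF = 11.18 × r × (N/1000)²
RCF_original = 11.18 × 19.4 × (14.47)² = 11.18 × 19.4 × 209.3809 ≈ 45,413 × g
Target RCF = 1.5 × 45,413 ≈ 68,119.5 × g
Your rotor: r = 560 mm / 2 = 280 mm = 28 cm
68,119.5 = 11.18 × 28 × (N/1000)²
(N/1000)² = 68,119.5 / 313.04 = 217.6064
N = 1000 × √217.6064 ≈ 14,751.5

14750 RPM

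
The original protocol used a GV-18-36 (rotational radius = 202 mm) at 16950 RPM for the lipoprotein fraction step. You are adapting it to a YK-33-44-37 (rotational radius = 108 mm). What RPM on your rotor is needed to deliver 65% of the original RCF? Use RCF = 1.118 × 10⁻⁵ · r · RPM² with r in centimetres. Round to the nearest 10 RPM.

≈ 18690 RPM

Original rotor: r = 202 mm = 20.2 cm
RCF_original = 1.118 × 10⁻⁵ × 20.2 × (16950)² = 1.118 × 10⁻⁵ × 20.2 × 287,302,500 ≈ 64,883.2 × g
Target RCF = 0.65 × 64,883.2 ≈ 42,174.1 × g
Your rotor: r = 108 mm = 10.8 cm
42,174.1 = 1.118 × 10⁻⁵ × 10.8 × N²
N² = 42,174.1 / (12.0744 × 10⁻⁵) = 349,285,265
N ≈ √349,285,265 ≈ 18,689.2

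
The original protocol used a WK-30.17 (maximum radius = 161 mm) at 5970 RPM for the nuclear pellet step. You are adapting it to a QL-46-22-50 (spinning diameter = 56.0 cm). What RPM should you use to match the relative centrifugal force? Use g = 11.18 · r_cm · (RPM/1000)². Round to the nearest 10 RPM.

Original rotor: r = 161 mm = 16.1 cm
RCF_original = 11.18 × 16.1 × (5.97)² = 11.18 × 16.1 × 35.6409 ≈ 6,415.3 × g
Your rotor: r = 56.0 / 2 = 28 cm
6,415.3 = 11.18 × 28 × (N/1000)²
(N/1000)² = 6,415.3 / 313.04 = 20.49355
N = 1000 × √20.49355 ≈ 4,527.0

4530 RPM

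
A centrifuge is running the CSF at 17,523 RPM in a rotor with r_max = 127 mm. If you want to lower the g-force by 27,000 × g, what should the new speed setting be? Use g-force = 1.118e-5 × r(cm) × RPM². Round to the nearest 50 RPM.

r = 127 mm = 12.7 cm
Current RCF = 1.118 × 10⁻⁵ × 12.7 × (17523)² = 1.118 × 10⁻⁵ × 12.7 × 307,055,529 ≈ 43,597.6 × g
Target RCF = 43,597.6 − 27,000 = 16,597.6 × g
N² = 16,597.6 / (14.1986 × 10⁻⁵) = 116,896,032
N ≈ √116,896,032 ≈ 10,811.8

N₂ ≈ 10800 RPM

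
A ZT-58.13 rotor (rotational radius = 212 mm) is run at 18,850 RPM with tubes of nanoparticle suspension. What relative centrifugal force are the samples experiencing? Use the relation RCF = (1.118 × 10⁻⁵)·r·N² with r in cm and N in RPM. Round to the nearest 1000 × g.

RCF ≈ 84000 × g

r = 212 mm = 21.2 cm
RCF = 1.118 × 10⁻⁵ × 21.2 × (18850)² = 1.118 × 10⁻⁵ × 21.2 × 355,322,500 ≈ 84,217.1 × g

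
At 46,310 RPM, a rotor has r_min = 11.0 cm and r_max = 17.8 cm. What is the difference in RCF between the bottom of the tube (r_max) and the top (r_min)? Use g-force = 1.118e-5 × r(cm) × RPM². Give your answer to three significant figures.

ΔRCF ≈ 163000 g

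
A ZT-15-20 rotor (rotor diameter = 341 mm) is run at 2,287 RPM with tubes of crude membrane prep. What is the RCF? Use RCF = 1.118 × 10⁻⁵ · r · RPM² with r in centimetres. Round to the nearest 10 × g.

r = 341 mm / 2 = 170.5 mm = 17.05 cm
RCF = 1.118 × 10⁻⁵ × 17.05 × (2287)² = 1.118 × 10⁻⁵ × 17.05 × 5,230,369 ≈ 997 × g

RCF ≈ 1000 g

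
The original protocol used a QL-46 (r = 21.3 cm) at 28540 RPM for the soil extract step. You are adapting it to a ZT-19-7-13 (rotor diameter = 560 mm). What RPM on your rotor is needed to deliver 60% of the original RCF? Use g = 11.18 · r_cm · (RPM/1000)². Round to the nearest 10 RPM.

≈ 19280 RPM

RCF_original = 11.18 × 21.3 × (28.54)² = 11.18 × 21.3 × 814.5316 ≈ 193,967.7 × g
Target RCF = 0.6 × 193,967.7 ≈ 116,380.6 × g
Your rotor: r = 560 mm / 2 = 280 mm = 28 cm
116,380.6 = 11.18 × 28 × (N/1000)²
(N/1000)² = 116,380.6 / 313.04 = 371.7755
N = 1000 × √371.7755 ≈ 19,281.5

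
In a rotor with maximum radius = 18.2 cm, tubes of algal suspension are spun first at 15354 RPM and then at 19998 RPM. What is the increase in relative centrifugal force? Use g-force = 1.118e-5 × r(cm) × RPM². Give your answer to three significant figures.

RCF₁ = 1.118 × 10⁻⁵ × 18.2 × (15354)² = 1.118 × 10⁻⁵ × 18.2 × 235,745,316 ≈ 47,968.5 × g
RCF₂ = 1.118 × 10⁻⁵ × 18.2 × (19998)² = 1.118 × 10⁻⁵ × 18.2 × 399,920,004 ≈ 81,374.1 × g
Increase = 81,374.1 − 47,968.5 = 33,405.6

33400 ×g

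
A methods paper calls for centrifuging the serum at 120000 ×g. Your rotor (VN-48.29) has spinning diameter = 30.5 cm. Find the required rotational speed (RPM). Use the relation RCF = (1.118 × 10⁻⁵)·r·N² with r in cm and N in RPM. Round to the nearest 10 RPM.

≈ 26530 RPM

r = 30.5 / 2 = 15.25 cm
120,000 = 1.118 × 10⁻⁵ × 15.25 × N²
N² = 120,000 / (17.0495 × 10⁻⁵) = 703,832,957
N ≈ √703,832,957 ≈ 26,529.9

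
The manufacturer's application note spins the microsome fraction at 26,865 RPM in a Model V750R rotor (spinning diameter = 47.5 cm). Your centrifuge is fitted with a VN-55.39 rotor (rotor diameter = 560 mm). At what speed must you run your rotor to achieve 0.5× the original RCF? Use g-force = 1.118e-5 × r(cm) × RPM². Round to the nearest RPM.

≈ 17495 RPM

Original rotor: r = 47.5 / 2 = 23.75 cm
RCF_original = 1.118 × 10⁻⁵ × 23.75 × (26865)² = 1.118 × 10⁻⁵ × 23.75 × 721,728,225 ≈ 191,636.9 × g
Target RCF = 0.5 × 191,636.9 ≈ 95,818.4 × g
Your rotor: r = 560 mm / 2 = 280 mm = 28 cm
95,818.4 = 1.118 × 10⁻⁵ × 28 × N²
N² = 95,818.4 / (31.304 × 10⁻⁵) = 306,089,957
N ≈ √306,089,957 ≈ 17,495.4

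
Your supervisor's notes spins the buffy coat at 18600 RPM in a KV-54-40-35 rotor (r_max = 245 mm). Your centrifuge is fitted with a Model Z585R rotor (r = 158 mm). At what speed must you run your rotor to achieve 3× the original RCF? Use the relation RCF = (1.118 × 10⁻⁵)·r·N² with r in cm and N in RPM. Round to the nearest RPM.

≈ 40117 RPM

Original rotor: r = 245 mm = 24.5 cm
RCF_original = 1.118 × 10⁻⁵ × 24.5 × (18600)² = 1.118 × 10⁻⁵ × 24.5 × 345,960,000 ≈ 94,761.9 × g
Target RCF = 3 × 94,761.9 ≈ 284,285.7 × g
Your rotor: r = 158 mm = 15.8 cm
284,285.7 = 1.118 × 10⁻⁵ × 15.8 × N²
N² = 284,285.7 / (17.6644 × 10⁻⁵) = 1,609,370,825
N ≈ √1,609,370,825 ≈ 40,117.0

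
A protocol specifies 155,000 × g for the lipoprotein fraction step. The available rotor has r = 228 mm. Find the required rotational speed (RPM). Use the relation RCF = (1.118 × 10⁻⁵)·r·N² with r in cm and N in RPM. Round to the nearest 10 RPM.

N ≈ 24660 RPM

r = 228 mm = 22.8 cm
RCF = 1.118 × 10⁻⁵ × r × N²
155,000 = 1.118 × 10⁻⁵ × 22.8 × N²
N² = 155,000 / (25.4904 × 10⁻⁵) = 608,072,059
N ≈ √608,072,059 ≈ 24,659.1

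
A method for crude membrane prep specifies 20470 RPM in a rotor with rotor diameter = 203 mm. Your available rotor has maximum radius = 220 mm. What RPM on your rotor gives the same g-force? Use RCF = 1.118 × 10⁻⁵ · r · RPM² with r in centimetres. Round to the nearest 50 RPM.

≈ 13900 RPM

Original rotor: r = 203 mm / 2 = 101.5 mm = 10.15 cm
RCF_original = 1.118 × 10⁻⁵ × 10.15 × (20470)² = 1.118 × 10⁻⁵ × 10.15 × 419,020,900 ≈ 47,549.2 × g
Your rotor: r = 220 mm = 22.0 cm
47,549.2 = 1.118 × 10⁻⁵ × 22 × N²
N² = 47,549.2 / (24.596 × 10⁻⁵) = 193,320,865
N ≈ √193,320,865 ≈ 13,904.0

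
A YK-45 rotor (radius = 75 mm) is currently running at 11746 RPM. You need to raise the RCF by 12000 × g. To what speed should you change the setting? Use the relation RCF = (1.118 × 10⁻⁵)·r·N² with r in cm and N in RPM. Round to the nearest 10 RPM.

r = 75 mm = 7.5 cm
Current RCF = 1.118 × 10⁻⁵ × 7.5 × (11746)² = 1.118 × 10⁻⁵ × 7.5 × 137,968,516 ≈ 11,568.7 × g
Target RCF = 11,568.7 + 12,000 = 23,568.7 × g
N² = 23,568.7 / (8.385 × 10⁻⁵) = 281,081,694
N ≈ √281,081,694 ≈ 16,765.5

16770 RPM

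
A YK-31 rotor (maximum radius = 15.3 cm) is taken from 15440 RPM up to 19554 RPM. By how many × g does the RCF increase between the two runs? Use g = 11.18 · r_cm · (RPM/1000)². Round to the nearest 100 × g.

24600 × g

RCF₁ = 11.18 × 15.3 × (15.44)² = 11.18 × 15.3 × 238.3936 ≈ 40,778.2 × g
RCF₂ = 11.18 × 15.3 × (19.554)² = 11.18 × 15.3 × 382.358916 ≈ 65,404 × g
Increase = 65,404 − 40,778.2 = 24,625.8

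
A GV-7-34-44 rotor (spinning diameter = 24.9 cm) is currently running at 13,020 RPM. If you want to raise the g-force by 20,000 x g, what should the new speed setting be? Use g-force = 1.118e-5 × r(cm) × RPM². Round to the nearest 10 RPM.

r = 24.9 / 2 = 12.45 cm
Current RCF = 1.118 × 10⁻⁵ × 12.45 × (13020)² = 1.118 × 10⁻⁵ × 12.45 × 169,520,400 ≈ 23,595.7 × g
Target RCF = 23,595.7 + 20,000 = 43,595.7 × g
N² = 43,595.7 / (13.9191 × 10⁻⁵) = 313,207,751
N ≈ √313,207,751 ≈ 17,697.7

N₂ ≈ 17700 RPM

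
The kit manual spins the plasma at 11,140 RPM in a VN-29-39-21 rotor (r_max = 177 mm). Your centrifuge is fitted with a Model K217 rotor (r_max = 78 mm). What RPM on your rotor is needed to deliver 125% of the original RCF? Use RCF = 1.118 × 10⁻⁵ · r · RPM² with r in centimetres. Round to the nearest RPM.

18762 RPM

Original rotor: r = 177 mm = 17.7 cm
RCF_original = 1.118 × 10⁻⁵ × 17.7 × (11140)² = 1.118 × 10⁻⁵ × 17.7 × 124,099,600 ≈ 24,557.6 × g
Target RCF = 1.25 × 24,557.6 ≈ 30,697 × g
Your rotor: r = 78 mm = 7.8 cm
30,697 = 1.118 × 10⁻⁵ × 7.8 × N²
N² = 30,697 / (8.7204 × 10⁻⁵) = 352,013,669
N ≈ √352,013,669 ≈ 18,762.0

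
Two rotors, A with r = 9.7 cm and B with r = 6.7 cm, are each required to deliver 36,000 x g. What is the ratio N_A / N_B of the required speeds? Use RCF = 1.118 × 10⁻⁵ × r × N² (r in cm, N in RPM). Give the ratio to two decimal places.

At fixed RCF, N ∝ 1/√r, so N_A/N_B = √(r_B/r_A) = √(6.7/9.7) = √0.690722 = 0.8311.

0.83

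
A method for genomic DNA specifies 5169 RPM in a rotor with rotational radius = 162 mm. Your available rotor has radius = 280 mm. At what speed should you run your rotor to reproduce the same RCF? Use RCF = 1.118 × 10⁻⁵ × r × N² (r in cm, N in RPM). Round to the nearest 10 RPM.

≈ 3930 RPM

Original rotor: r = 162 mm = 16.2 cm
RCF = 1.118 × 10⁻⁵ × r × N²
RCF_original = 1.118 × 10⁻⁵ × 16.2 × (5169)² = 1.118 × 10⁻⁵ × 16.2 × 26,718,561 ≈ 4,839.2 × g
Your rotor: r = 280 mm = 28.0 cm
4,839.2 = 1.118 × 10⁻⁵ × 28 × N²
N² = 4,839.2 / (31.304 × 10⁻⁵) = 15,458,727
N ≈ √15,458,727 ≈ 3,931.8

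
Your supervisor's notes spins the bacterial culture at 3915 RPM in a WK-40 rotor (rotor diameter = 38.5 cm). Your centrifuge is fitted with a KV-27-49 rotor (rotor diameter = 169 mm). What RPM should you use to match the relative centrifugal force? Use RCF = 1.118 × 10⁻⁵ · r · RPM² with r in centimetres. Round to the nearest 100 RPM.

Original rotor: r = 38.5 / 2 = 19.25 cm
RCF = 1.118 × 10⁻⁵ × r × N²
RCF_original = 1.118 × 10⁻⁵ × 19.25 × (3915)² = 1.118 × 10⁻⁵ × 19.25 × 15,327,225 ≈ 3,298.6 × g
Your rotor: r = 169 mm / 2 = 84.5 mm = 8.45 cm
3,298.6 = 1.118 × 10⁻⁵ × 8.45 × N²
N² = 3,298.6 / (9.4471 × 10⁻⁵) = 34,916,535
N ≈ √34,916,535 ≈ 5,909.0

≈ 5900 RPM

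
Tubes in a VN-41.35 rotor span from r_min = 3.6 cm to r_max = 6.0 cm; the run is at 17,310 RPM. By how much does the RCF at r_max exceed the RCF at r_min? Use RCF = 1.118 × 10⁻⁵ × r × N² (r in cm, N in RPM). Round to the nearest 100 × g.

ΔRCF ≈ 8000 ×g

RCF_max = 1.118 × 10⁻⁵ × 6 × (17310)² = 1.118 × 10⁻⁵ × 6 × 299,636,100 ≈ 20,099.6 × g
RCF_min = 1.118 × 10⁻⁵ × 3.6 × (17310)² = 1.118 × 10⁻⁵ × 3.6 × 299,636,100 ≈ 12,059.8 × g
ΔRCF = 20,099.6 − 12,059.8 = 8,039.8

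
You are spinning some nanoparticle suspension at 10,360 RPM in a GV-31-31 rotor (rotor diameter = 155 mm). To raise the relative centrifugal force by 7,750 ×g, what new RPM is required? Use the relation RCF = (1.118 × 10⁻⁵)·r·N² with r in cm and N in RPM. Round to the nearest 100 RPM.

r = 155 mm / 2 = 77.5 mm = 7.75 cm
Current RCF = 1.118 × 10⁻⁵ × 7.75 × (10360)² = 1.118 × 10⁻⁵ × 7.75 × 107,329,600 ≈ 9,299.6 × g
Target RCF = 9,299.6 + 7,750 = 17,049.6 × g
N² = 17,049.6 / (8.6645 × 10⁻⁵) = 196,775,348
N ≈ √196,775,348 ≈ 14,027.7

14000 RPM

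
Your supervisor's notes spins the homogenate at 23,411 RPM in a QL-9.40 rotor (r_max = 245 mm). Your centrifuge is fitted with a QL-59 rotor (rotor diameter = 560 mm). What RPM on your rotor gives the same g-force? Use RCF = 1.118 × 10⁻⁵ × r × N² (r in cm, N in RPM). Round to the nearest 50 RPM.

Original rotor: r = 245 mm = 24.5 cm
RCF = 1.118 × 10⁻⁵ × r × N²
RCF_original = 1.118 × 10⁻⁵ × 24.5 × (23411)² = 1.118 × 10⁻⁵ × 24.5 × 548,074,921 ≈ 150,123.2 × g
Your rotor: r = 560 mm / 2 = 280 mm = 28 cm
150,123.2 = 1.118 × 10⁻⁵ × 28 × N²
N² = 150,123.2 / (31.304 × 10⁻⁵) = 479,565,551
N ≈ √479,565,551 ≈ 21,899.0

21900 RPM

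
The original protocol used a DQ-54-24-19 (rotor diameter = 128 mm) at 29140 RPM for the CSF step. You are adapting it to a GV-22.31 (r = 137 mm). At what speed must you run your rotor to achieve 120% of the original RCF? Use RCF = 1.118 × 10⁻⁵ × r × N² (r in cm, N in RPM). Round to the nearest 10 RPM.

≈ 21820 RPM

Original rotor: r = 128 mm / 2 = 64 mm = 6.4 cm
RCF = 1.118 × 10⁻⁵ × r × N²
RCF_original = 1.118 × 10⁻⁵ × 6.4 × (29140)² = 1.118 × 10⁻⁵ × 6.4 × 849,139,600 ≈ 60,757.6 × g
Target RCF = 1.2 × 60,757.6 ≈ 72,909.1 × g
Your rotor: r = 137 mm = 13.7 cm
72,909.1 = 1.118 × 10⁻⁵ × 13.7 × N²
N² = 72,909.1 / (15.3166 × 10⁻⁵) = 476,013,606
N ≈ √476,013,606 ≈ 21,817.7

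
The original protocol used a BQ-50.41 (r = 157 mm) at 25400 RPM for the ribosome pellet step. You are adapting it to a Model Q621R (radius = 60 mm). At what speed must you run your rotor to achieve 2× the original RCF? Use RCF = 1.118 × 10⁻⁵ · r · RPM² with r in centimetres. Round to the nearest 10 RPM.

Original rotor: r = 157 mm = 15.7 cm
RCF_original = 1.118 × 10⁻⁵ × 15.7 × (25400)² = 1.118 × 10⁻⁵ × 15.7 × 645,160,000 ≈ 113,242.4 × g
Target RCF = 2 × 113,242.4 ≈ 226,484.8 × g
Your rotor: r = 60 mm = 6.0 cm
226,484.8 = 1.118 × 10⁻⁵ × 6 × N²
N² = 226,484.8 / (6.708 × 10⁻⁵) = 3,376,338,700
N ≈ √3,376,338,700 ≈ 58,106.3

≈ 58110 RPM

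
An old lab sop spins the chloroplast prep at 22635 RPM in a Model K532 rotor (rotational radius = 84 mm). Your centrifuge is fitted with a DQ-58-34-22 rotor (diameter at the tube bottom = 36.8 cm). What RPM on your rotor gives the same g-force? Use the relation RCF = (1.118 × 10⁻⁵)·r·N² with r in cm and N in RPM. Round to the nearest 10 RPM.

Original rotor: r = 84 mm = 8.4 cm
RCF_original = 1.118 × 10⁻⁵ × 8.4 × (22635)² = 1.118 × 10⁻⁵ × 8.4 × 512,343,225 ≈ 48,115.2 × g
Your rotor: r = 36.8 / 2 = 18.4 cm
48,115.2 = 1.118 × 10⁻⁵ × 18.4 × N²
N² = 48,115.2 / (20.5712 × 10⁻⁵) = 233,895,932
N ≈ √233,895,932 ≈ 15,293.7

15290 RPM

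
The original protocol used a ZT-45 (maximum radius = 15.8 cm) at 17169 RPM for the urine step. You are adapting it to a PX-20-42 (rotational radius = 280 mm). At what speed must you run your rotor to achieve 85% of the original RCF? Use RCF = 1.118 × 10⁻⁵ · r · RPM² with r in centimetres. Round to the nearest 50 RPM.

RCF = 1.118 × 10⁻⁵ × r × N²
RCF_original = 1.118 × 10⁻⁵ × 15.8 × (17169)² = 1.118 × 10⁻⁵ × 15.8 × 294,774,561 ≈ 52,070.2 × g
Target RCF = 0.85 × 52,070.2 ≈ 44,259.7 × g
Your rotor: r = 280 mm = 28.0 cm
44,259.7 = 1.118 × 10⁻⁵ × 28 × N²
N² = 44,259.7 / (31.304 × 10⁻⁵) = 141,386,724
N ≈ √141,386,724 ≈ 11,890.6

≈ 11900 RPM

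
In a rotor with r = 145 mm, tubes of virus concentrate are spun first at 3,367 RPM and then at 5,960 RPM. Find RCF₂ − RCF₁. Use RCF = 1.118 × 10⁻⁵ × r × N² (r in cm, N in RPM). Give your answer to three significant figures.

r = 145 mm = 14.5 cm
RCF₁ = 1.118 × 10⁻⁵ × 14.5 × (3367)² = 1.118 × 10⁻⁵ × 14.5 × 11,336,689 ≈ 1,837.8 × g
RCF₂ = 1.118 × 10⁻⁵ × 14.5 × (5960)² = 1.118 × 10⁻⁵ × 14.5 × 35,521,600 ≈ 5,758.4 × g
Increase = 5,758.4 − 1,837.8 = 3,920.6

3920 ×g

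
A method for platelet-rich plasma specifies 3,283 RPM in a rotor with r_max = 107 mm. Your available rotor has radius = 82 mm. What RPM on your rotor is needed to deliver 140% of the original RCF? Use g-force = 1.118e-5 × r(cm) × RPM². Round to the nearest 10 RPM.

≈ 4440 RPM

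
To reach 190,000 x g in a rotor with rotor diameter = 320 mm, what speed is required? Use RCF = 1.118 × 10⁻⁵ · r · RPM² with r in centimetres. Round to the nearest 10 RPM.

r = 320 mm / 2 = 160 mm = 16 cm
190,000 = 1.118 × 10⁻⁵ × 16 × N²
N² = 190,000 / (17.888 × 10⁻⁵) = 1,062,164,580
N ≈ √1,062,164,580 ≈ 32,590.9

32590 RPM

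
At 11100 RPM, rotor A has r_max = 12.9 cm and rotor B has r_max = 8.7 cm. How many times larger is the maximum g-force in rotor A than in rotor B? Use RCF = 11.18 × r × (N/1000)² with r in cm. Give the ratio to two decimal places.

1.48

At fixed N, RCF ∝ r, so RCF_A/RCF_B = r_A/r_B = 12.9 / 8.7 = 1.4828.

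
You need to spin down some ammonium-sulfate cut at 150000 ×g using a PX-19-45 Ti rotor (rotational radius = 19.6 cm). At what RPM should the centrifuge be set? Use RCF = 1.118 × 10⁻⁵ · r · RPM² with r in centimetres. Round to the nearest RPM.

26164 RPM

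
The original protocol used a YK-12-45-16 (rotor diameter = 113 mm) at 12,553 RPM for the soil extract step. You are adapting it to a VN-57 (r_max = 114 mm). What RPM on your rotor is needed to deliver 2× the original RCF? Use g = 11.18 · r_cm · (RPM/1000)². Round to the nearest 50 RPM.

≈ 12500 RPM

Original rotor: r = 113 mm / 2 = 56.5 mm = 5.65 cm
RCF = 11.18 × r × (N/1000)²
RCF_original = 11.18 × 5.65 × (12.553)² = 11.18 × 5.65 × 157.577809 ≈ 9,953.7 × g
Target RCF = 2 × 9,953.7 ≈ 19,907.4 × g
Your rotor: r = 114 mm = 11.4 cm
19,907.4 = 11.18 × 11.4 × (N/1000)²
(N/1000)² = 19,907.4 / 127.452 = 156.1953
N = 1000 × √156.1953 ≈ 12,497.8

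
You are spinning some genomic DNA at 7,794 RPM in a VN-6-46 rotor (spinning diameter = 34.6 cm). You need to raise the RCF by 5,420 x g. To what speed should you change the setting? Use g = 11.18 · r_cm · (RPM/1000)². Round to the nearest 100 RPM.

≈ 9400 RPM

r = 34.6 / 2 = 17.3 cm
Current RCF = 11.18 × 17.3 × (7.794)² = 11.18 × 17.3 × 60.746436 ≈ 11,749.2 × g
Target RCF = 11,749.2 + 5,420 = 17,169.2 × g
(N/1000)² = 17,169.2 / 193.414 = 88.76917
N = 1000 × √88.76917 ≈ 9,421.7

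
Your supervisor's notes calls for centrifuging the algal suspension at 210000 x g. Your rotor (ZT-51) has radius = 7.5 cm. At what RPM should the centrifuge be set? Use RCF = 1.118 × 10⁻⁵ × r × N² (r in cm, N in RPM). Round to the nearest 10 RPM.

≈ 50040 RPM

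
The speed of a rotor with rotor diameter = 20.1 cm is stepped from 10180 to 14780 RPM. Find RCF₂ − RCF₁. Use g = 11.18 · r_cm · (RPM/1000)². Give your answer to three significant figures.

≈ 12900 g

r = 20.1 / 2 = 10.05 cm
RCF₁ = 11.18 × 10.05 × (10.18)² = 11.18 × 10.05 × 103.6324 ≈ 11,644 × g
RCF₂ = 11.18 × 10.05 × (14.78)² = 11.18 × 10.05 × 218.4484 ≈ 24,544.6 × g
Increase = 24,544.6 − 11,644 = 12,900.6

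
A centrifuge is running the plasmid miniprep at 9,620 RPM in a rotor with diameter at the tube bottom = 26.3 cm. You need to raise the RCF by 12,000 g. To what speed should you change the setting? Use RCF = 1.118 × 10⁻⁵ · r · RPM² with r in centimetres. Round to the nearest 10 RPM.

≈ 13200 RPM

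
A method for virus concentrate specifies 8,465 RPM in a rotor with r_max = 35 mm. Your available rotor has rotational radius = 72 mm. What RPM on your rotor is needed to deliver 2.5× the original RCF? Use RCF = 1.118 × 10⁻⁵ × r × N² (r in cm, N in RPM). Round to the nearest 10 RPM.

Original rotor: r = 35 mm = 3.5 cm
RCF_original = 1.118 × 10⁻⁵ × 3.5 × (8465)² = 1.118 × 10⁻⁵ × 3.5 × 71,656,225 ≈ 2,803.9 × g
Target RCF = 2.5 × 2,803.9 ≈ 7,009.8 × g
Your rotor: r = 72 mm = 7.2 cm
7,009.8 = 1.118 × 10⁻⁵ × 7.2 × N²
N² = 7,009.8 / (8.0496 × 10⁻⁵) = 87,082,588
N ≈ √87,082,588 ≈ 9,331.8

≈ 9330 RPM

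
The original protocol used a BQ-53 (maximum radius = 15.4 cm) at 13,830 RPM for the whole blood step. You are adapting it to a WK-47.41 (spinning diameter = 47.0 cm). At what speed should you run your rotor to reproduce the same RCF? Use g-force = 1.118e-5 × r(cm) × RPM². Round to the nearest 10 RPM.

11200 RPM

RCF = 1.118 × 10⁻⁵ × r × N²
RCF_original = 1.118 × 10⁻⁵ × 15.4 × (13830)² = 1.118 × 10⁻⁵ × 15.4 × 191,268,900 ≈ 32,931.1 × g
Your rotor: r = 47.0 / 2 = 23.5 cm
32,931.1 = 1.118 × 10⁻⁵ × 23.5 × N²
N² = 32,931.1 / (26.273 × 10⁻⁵) = 125,341,986
N ≈ √125,341,986 ≈ 11,195.6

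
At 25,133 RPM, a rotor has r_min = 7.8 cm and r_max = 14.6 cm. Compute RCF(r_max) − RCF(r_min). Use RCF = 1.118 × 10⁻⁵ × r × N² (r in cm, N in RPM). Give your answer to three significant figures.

≈ 48000 ×g

RCF_max = 1.118 × 10⁻⁵ × 14.6 × (25133)² = 1.118 × 10⁻⁵ × 14.6 × 631,667,689 ≈ 103,105.9 × g
RCF_min = 1.118 × 10⁻⁵ × 7.8 × (25133)² = 1.118 × 10⁻⁵ × 7.8 × 631,667,689 ≈ 55,083.9 × g
ΔRCF = 103,105.9 − 55,083.9 = 48,022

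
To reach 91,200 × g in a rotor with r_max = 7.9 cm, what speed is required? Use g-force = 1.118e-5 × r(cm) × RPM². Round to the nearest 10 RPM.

N ≈ 32130 RPM

91,200 = 1.118 × 10⁻⁵ × 7.9 × N²
N² = 91,200 / (8.8322 × 10⁻⁵) = 1,032,585,313
N ≈ √1,032,585,313 ≈ 32,133.9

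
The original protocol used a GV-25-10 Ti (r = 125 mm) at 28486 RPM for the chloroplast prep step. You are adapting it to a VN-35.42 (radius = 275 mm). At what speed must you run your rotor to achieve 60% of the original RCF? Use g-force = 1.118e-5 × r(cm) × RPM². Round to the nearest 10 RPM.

14880 RPM

Original rotor: r = 125 mm = 12.5 cm
RCF_original = 1.118 × 10⁻⁵ × 12.5 × (28486)² = 1.118 × 10⁻⁵ × 12.5 × 811,452,196 ≈ 113,400.4 × g
Target RCF = 0.6 × 113,400.4 ≈ 68,040.2 × g
Your rotor: r = 275 mm = 27.5 cm
68,040.2 = 1.118 × 10⁻⁵ × 27.5 × N²
N² = 68,040.2 / (30.745 × 10⁻⁵) = 221,304,928
N ≈ √221,304,928 ≈ 14,876.3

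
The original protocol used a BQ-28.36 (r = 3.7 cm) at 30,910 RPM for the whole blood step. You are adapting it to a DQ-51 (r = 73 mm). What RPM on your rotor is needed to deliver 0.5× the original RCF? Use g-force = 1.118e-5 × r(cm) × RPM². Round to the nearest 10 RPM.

RCF = 1.118 × 10⁻⁵ × r × N²
RCF_original = 1.118 × 10⁻⁵ × 3.7 × (30910)² = 1.118 × 10⁻⁵ × 3.7 × 955,428,100 ≈ 39,522.2 × g
Target RCF = 0.5 × 39,522.2 ≈ 19,761.1 × g
Your rotor: r = 73 mm = 7.3 cm
19,761.1 = 1.118 × 10⁻⁵ × 7.3 × N²
N² = 19,761.1 / (8.1614 × 10⁻⁵) = 242,128,801
N ≈ √242,128,801 ≈ 15,560.5

≈ 15560 RPM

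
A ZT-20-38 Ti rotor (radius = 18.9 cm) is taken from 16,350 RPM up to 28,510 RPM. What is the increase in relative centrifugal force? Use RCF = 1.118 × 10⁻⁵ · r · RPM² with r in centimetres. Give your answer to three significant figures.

115000 g

RCF₁ = 1.118 × 10⁻⁵ × 18.9 × (16350)² = 1.118 × 10⁻⁵ × 18.9 × 267,322,500 ≈ 56,485.8 × g
RCF₂ = 1.118 × 10⁻⁵ × 18.9 × (28510)² = 1.118 × 10⁻⁵ × 18.9 × 812,820,100 ≈ 171,750.5 × g
Increase = 171,750.5 − 56,485.8 = 115,264.7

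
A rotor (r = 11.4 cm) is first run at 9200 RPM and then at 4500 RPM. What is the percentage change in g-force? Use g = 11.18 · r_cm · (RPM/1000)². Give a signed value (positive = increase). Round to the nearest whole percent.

-76%

RCF ∝ N², so the ratio is (4500/9200)² = (0.489130)² = 0.2392.
Change = 0.2392 − 1 = -0.7608 → -76.1%.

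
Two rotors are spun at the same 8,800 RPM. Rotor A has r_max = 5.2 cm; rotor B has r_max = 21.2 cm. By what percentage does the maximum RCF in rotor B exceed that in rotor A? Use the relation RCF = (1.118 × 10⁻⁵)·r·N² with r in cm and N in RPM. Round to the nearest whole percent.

308%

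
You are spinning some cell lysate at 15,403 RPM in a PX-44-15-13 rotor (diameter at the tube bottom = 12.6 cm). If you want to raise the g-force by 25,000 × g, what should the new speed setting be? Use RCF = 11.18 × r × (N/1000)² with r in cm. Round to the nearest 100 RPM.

24300 RPM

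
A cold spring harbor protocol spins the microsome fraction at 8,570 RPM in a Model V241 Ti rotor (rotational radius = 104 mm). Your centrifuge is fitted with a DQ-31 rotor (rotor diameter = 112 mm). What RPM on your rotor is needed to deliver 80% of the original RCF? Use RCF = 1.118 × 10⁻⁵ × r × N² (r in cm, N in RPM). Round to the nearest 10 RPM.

Original rotor: r = 104 mm = 10.4 cm
RCF_original = 1.118 × 10⁻⁵ × 10.4 × (8570)² = 1.118 × 10⁻⁵ × 10.4 × 73,444,900 ≈ 8,539.6 × g
Target RCF = 0.8 × 8,539.6 ≈ 6,831.7 × g
Your rotor: r = 112 mm / 2 = 56 mm = 5.6 cm
6,831.7 = 1.118 × 10⁻⁵ × 5.6 × N²
N² = 6,831.7 / (6.2608 × 10⁻⁵) = 109,118,643
N ≈ √109,118,643 ≈ 10,446.0

10450 RPM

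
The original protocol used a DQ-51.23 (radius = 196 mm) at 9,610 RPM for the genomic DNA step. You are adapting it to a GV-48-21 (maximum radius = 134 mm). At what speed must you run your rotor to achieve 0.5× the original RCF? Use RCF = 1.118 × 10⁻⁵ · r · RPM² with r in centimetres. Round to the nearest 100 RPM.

Original rotor: r = 196 mm = 19.6 cm
RCF = 1.118 × 10⁻⁵ × r × N²
RCF_original = 1.118 × 10⁻⁵ × 19.6 × (9610)² = 1.118 × 10⁻⁵ × 19.6 × 92,352,100 ≈ 20,236.9 × g
Target RCF = 0.5 × 20,236.9 ≈ 10,118.5 × g
Your rotor: r = 134 mm = 13.4 cm
10,118.5 = 1.118 × 10⁻⁵ × 13.4 × N²
N² = 10,118.5 / (14.9812 × 10⁻⁵) = 67,541,318
N ≈ √67,541,318 ≈ 8,218.4

≈ 8200 RPM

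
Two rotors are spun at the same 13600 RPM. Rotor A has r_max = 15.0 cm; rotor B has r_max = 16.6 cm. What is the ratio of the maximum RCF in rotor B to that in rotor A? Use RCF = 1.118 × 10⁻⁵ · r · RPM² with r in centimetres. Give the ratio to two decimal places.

1.11

At fixed N, RCF ∝ r, so RCF_B/RCF_A = r_B/r_A = 16.6 / 15.0 = 1.1067.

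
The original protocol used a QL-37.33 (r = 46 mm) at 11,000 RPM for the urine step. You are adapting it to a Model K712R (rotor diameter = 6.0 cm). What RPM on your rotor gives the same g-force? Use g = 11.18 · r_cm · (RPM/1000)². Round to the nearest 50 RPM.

13600 RPM

Original rotor: r = 46 mm = 4.6 cm
RCF_original = 11.18 × 4.6 × (11)² = 11.18 × 4.6 × 121 ≈ 6,222.8 × g
Your rotor: r = 6.0 / 2 = 3 cm
6,222.8 = 11.18 × 3 × (N/1000)²
(N/1000)² = 6,222.8 / 33.54 = 185.5337
N = 1000 × √185.5337 ≈ 13,621.1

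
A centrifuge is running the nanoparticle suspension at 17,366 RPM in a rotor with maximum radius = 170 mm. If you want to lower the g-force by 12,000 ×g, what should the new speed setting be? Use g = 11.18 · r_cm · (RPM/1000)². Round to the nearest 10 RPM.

r = 170 mm = 17.0 cm
Current RCF = 11.18 × 17 × (17.366)² = 11.18 × 17 × 301.577956 ≈ 57,317.9 × g
Target RCF = 57,317.9 − 12,000 = 45,317.9 × g
(N/1000)² = 45,317.9 / 190.06 = 238.44
N = 1000 × √238.44 ≈ 15,441.5

≈ 15440 RPM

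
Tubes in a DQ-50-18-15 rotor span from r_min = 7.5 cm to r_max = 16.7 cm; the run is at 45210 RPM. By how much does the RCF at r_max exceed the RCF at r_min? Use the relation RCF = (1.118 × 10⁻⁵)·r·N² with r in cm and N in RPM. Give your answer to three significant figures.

RCF_max = 1.118 × 10⁻⁵ × 16.7 × (45210)² = 1.118 × 10⁻⁵ × 16.7 × 2,043,944,100 ≈ 381,616.6 × g
RCF_min = 1.118 × 10⁻⁵ × 7.5 × (45210)² = 1.118 × 10⁻⁵ × 7.5 × 2,043,944,100 ≈ 171,384.7 × g
ΔRCF = 381,616.6 − 171,384.7 = 210,231.9

210000 ×g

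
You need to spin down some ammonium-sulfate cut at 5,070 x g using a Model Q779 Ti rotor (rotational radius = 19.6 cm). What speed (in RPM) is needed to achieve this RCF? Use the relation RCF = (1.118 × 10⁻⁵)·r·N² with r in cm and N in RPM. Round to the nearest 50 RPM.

N ≈ 4800 RPM

5,070 = 1.118 × 10⁻⁵ × 19.6 × N²
N² = 5,070 / (21.9128 × 10⁻⁵) = 23,137,162
N ≈ √23,137,162 ≈ 4,810.1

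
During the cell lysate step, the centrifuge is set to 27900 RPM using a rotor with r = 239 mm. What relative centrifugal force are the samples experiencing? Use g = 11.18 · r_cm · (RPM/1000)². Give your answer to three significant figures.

r = 239 mm = 23.9 cm
RCF = 11.18 × 23.9 × (27.9)² = 11.18 × 23.9 × 778.41 ≈ 207,992.7 × g

208000 x g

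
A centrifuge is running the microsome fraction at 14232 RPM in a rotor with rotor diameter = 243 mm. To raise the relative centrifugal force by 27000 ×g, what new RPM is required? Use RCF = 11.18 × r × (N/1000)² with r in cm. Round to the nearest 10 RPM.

N₂ ≈ 20030 RPM

r = 243 mm / 2 = 121.5 mm = 12.15 cm
Current RCF = 11.18 × 12.15 × (14.232)² = 11.18 × 12.15 × 202.549824 ≈ 27,513.8 × g
Target RCF = 27,513.8 + 27,000 = 54,513.8 × g
(N/1000)² = 54,513.8 / 135.837 = 401.3178
N = 1000 × √401.3178 ≈ 20,032.9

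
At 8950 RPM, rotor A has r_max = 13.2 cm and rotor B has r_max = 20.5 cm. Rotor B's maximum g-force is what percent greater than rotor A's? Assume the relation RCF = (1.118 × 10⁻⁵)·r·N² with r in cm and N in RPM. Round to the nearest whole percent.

55%

At equal RPM, RCF scales linearly with r: ratio = 20.5 / 13.2 = 1.5530.
So rotor B delivers 55.3% more g-force.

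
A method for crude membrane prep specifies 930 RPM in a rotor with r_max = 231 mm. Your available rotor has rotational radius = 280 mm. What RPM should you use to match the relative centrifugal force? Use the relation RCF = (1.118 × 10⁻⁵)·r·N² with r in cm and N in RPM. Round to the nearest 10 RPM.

840 RPM

Original rotor: r = 231 mm = 23.1 cm
RCF_original = 1.118 × 10⁻⁵ × 23.1 × (930)² = 1.118 × 10⁻⁵ × 23.1 × 864,900 ≈ 223.4 × g
Your rotor: r = 280 mm = 28.0 cm
223.4 = 1.118 × 10⁻⁵ × 28 × N²
N² = 223.4 / (31.304 × 10⁻⁵) = 713,647
N ≈ √713,647 ≈ 844.8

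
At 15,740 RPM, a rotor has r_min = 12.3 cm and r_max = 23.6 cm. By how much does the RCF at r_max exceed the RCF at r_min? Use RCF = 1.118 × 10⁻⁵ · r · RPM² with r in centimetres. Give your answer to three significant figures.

ΔRCF = 1.118 × 10⁻⁵ × (r_max − r_min) × N² = 1.118 × 10⁻⁵ × 11.3 × 247,747,600 ≈ 31,298.9

31300 ×g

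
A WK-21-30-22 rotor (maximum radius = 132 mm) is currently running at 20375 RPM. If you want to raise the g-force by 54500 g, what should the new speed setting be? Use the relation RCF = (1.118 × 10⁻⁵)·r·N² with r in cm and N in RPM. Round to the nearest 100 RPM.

N₂ ≈ 28000 RPM

r = 132 mm = 13.2 cm
Current RCF = 1.118 × 10⁻⁵ × 13.2 × (20375)² = 1.118 × 10⁻⁵ × 13.2 × 415,140,625 ≈ 61,264.8 × g
Target RCF = 61,264.8 + 54,500 = 115,764.8 × g
N² = 115,764.8 / (14.7576 × 10⁻⁵) = 784,441,915
N ≈ √784,441,915 ≈ 28,007.9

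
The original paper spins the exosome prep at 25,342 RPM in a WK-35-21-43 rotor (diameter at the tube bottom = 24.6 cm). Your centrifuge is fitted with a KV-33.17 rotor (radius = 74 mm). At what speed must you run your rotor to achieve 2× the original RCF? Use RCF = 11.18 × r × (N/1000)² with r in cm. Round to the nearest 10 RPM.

≈ 46210 RPM

Original rotor: r = 24.6 / 2 = 12.3 cm
RCF = 11.18 × r × (N/1000)²
RCF_original = 11.18 × 12.3 × (25.342)² = 11.18 × 12.3 × 642.216964 ≈ 88,313.8 × g
Target RCF = 2 × 88,313.8 ≈ 176,627.6 × g
Your rotor: r = 74 mm = 7.4 cm
176,627.6 = 11.18 × 7.4 × (N/1000)²
(N/1000)² = 176,627.6 / 82.732 = 2134.937
N = 1000 × √2134.937 ≈ 46,205.4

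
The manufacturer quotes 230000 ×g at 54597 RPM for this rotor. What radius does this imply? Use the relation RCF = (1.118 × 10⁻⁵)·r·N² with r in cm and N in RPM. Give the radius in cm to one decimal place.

230000 = 1.118 × 10⁻⁵ × r × (54597)²
r = 230000 / (1.118 × 10⁻⁵ × 2,980,832,409) = 230000 / 33325.71 ≈ 6.902 cm

r ≈ 6.9 cm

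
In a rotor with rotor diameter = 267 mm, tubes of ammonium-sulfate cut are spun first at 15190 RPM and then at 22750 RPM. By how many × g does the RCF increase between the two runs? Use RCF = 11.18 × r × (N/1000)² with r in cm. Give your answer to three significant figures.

42800 × g

r = 267 mm / 2 = 133.5 mm = 13.35 cm
RCF₁ = 11.18 × 13.35 × (15.19)² = 11.18 × 13.35 × 230.7361 ≈ 34,438.1 × g
RCF₂ = 11.18 × 13.35 × (22.75)² = 11.18 × 13.35 × 517.5625 ≈ 77,247.8 × g
Increase = 77,247.8 − 34,438.1 = 42,809.7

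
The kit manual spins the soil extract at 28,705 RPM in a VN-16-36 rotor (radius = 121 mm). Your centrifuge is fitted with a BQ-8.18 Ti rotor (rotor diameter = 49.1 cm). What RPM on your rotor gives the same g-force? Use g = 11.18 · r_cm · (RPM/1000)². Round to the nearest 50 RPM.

Original rotor: r = 121 mm = 12.1 cm
RCF_original = 11.18 × 12.1 × (28.705)² = 11.18 × 12.1 × 823.977025 ≈ 111,466 × g
Your rotor: r = 49.1 / 2 = 24.55 cm
111,466 = 11.18 × 24.55 × (N/1000)²
(N/1000)² = 111,466 / 274.469 = 406.1151
N = 1000 × √406.1151 ≈ 20,152.3

20150 RPM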